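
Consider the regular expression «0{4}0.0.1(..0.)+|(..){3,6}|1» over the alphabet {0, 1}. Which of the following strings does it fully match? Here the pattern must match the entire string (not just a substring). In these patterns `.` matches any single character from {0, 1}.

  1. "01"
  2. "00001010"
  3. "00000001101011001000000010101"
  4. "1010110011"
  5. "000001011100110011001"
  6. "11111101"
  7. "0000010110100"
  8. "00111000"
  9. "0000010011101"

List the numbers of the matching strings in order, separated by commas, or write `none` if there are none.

1 → no match
2 → match
3 → match
4 → match
5 → match
6 → match
7 → match
8 → match
9 → match

2, 3, 4, 5, 6, 7, 8, 9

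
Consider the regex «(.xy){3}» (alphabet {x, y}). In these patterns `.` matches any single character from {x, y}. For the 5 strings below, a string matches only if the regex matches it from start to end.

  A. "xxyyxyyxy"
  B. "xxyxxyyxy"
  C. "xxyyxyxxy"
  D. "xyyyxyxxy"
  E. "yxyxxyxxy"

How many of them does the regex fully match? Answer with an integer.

4

A → match
B → match
C → match
D → no match
E → match
Total matched: 4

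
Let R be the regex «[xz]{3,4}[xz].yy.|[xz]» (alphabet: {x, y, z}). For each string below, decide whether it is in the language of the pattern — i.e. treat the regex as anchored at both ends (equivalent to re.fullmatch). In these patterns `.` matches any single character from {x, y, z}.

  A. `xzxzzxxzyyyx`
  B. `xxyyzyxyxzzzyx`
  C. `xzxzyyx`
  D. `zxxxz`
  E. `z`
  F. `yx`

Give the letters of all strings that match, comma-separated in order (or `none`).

A → no match
B → no match
C → no match
D → no match
E → match
F → no match

E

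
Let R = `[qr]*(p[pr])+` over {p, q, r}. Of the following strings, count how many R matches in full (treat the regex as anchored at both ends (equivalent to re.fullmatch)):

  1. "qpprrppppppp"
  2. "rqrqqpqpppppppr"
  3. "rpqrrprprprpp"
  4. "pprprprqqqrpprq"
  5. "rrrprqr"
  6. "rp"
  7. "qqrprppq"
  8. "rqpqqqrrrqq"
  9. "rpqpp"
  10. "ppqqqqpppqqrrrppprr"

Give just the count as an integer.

1. "qpprrppppppp" → no match
2 → no match
3 → no match
4 → no match
5. "rrrprqr" → no match
6. "rp" → no match
7. "qqrprppq" → no match
8. "rqpqqqrrrqq" → no match
9. "rpqpp" → no match
10 → no match
Total matched: 0

0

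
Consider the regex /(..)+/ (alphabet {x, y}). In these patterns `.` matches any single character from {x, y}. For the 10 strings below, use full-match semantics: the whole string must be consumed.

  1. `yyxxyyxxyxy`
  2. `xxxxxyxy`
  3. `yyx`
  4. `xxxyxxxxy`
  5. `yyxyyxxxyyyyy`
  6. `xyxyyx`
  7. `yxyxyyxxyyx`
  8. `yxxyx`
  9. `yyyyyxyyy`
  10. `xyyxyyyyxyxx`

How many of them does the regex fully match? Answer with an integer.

3

1 → no match
2 → match
3 → no match
4 → no match
5 → no match
6 → match
7 → no match
8 → no match
9 → no match
10 → match
Total matched: 3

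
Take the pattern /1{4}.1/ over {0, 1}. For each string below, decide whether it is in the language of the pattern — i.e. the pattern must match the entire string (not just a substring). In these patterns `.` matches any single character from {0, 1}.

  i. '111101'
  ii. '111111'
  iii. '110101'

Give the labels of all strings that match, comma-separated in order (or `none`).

i, ii

i → match
ii → match
iii → no match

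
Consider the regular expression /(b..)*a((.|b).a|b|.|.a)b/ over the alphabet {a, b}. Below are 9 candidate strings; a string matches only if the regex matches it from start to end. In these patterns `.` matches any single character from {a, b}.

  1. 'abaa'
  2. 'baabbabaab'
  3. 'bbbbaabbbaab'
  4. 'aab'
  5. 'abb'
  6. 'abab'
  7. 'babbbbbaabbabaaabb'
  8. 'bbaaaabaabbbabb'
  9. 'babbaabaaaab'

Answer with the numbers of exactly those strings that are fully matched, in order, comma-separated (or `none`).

3, 4, 5, 6, 7, 9

1 → no match — must end with 'b'
2 → no match
3 → match
4 → match
5 → match
6 → match
7 → match
8 → no match
9 → match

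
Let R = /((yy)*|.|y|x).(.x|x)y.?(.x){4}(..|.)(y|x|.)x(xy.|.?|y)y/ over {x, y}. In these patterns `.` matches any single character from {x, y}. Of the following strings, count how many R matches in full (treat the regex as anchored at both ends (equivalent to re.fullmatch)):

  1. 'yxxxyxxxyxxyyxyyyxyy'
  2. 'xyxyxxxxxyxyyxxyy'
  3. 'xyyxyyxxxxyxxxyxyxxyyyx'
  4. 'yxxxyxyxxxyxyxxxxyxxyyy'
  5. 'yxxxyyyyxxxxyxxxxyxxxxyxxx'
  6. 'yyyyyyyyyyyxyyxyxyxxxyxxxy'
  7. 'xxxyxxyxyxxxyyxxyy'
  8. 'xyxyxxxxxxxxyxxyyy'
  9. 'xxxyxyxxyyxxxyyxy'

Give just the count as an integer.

1 → no match
2 → no match
3 → no match — must end with 'y'
4 → no match
5 → no match — must end with 'y'
6 → match
7 → match
8 → no match
9 → no match
Total matched: 2

2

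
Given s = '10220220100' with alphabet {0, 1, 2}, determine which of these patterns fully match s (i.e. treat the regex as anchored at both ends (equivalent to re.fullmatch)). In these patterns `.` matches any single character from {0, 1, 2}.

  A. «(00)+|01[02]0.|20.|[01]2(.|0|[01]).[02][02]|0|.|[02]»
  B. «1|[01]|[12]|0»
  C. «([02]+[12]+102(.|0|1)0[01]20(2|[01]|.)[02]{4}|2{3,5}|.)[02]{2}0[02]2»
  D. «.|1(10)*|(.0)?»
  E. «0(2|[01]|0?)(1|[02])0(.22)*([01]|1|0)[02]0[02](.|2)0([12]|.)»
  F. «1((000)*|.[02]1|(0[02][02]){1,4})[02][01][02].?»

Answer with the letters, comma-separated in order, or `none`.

A → no match
B → no match
C → no match — must end with '2'
D → no match
E → no match — must start with '0'
F → match

F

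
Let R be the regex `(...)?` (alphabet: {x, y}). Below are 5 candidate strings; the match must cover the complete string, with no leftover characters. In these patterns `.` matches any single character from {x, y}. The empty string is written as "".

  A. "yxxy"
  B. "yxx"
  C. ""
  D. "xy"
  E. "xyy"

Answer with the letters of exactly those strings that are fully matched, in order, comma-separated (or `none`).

A. "yxxy" → no match
B. "yxx" → match
C. "" → match
D. "xy" → no match
E. "xyy" → match

B, C, E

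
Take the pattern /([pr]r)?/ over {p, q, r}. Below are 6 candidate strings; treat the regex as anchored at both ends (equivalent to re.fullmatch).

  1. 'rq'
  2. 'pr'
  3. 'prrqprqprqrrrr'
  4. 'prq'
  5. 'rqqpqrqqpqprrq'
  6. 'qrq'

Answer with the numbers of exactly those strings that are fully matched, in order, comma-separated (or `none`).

2

1 → no match
2 → match
3 → no match
4 → no match
5 → no match
6 → no match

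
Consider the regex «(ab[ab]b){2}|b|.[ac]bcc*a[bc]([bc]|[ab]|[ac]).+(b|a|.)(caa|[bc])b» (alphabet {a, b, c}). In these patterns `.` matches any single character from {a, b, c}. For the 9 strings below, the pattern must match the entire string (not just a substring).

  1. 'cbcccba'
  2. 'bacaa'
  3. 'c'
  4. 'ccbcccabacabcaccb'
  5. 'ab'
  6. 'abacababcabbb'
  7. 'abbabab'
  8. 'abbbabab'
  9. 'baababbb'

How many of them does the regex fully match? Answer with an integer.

2

1 → no match — must end with 'b'
2 → no match — must end with 'b'
3 → no match — must end with 'b'
4 → match
5 → no match
6 → no match
7 → no match
8 → match
9 → no match
Total matched: 2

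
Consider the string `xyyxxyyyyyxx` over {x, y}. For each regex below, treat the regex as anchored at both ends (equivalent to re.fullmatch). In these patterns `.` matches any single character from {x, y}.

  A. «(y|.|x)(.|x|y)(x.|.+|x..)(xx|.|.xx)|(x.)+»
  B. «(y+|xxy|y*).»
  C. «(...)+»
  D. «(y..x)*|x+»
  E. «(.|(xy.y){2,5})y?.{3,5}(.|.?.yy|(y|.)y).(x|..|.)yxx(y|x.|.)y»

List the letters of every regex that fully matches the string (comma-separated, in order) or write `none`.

A → match
B → no match
C → match
D → no match
E → no match — must end with `y`

A, C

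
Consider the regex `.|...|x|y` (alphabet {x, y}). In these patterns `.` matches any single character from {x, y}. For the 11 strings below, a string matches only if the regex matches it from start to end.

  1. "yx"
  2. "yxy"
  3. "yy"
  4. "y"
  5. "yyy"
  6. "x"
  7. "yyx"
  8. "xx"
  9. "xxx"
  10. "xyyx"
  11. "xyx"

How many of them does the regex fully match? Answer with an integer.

7

1. "yx" → no match
2. "yxy" → match
3. "yy" → no match
4. "y" → match
5. "yyy" → match
6. "x" → match
7. "yyx" → match
8. "xx" → no match
9. "xxx" → match
10. "xyyx" → no match
11. "xyx" → match
Total matched: 7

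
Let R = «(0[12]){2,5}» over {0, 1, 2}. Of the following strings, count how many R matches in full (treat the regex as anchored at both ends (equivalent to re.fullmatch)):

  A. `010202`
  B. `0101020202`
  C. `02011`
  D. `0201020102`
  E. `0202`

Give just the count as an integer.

4

A. `010202` → match
B. `0101020202` → match
C. `02011` → no match
D. `0201020102` → match
E. `0202` → match
Total matched: 4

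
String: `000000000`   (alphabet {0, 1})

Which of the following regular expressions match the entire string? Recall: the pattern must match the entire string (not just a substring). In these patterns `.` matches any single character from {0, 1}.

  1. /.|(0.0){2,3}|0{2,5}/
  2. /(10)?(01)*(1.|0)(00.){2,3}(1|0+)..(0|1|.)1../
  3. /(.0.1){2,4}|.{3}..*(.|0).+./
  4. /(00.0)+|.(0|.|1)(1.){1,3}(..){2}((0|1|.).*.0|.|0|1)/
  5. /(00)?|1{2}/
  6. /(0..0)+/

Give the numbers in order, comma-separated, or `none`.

1, 3

1 → match
2 → no match
3 → match
4 → no match
5 → no match
6 → no match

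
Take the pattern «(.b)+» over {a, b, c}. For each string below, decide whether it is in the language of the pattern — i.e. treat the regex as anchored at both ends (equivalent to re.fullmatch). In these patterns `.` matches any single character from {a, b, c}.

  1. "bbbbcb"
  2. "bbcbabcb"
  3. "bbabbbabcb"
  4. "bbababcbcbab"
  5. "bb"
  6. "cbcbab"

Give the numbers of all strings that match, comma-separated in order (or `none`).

1, 2, 3, 4, 5, 6

1 → match
2 → match
3 → match
4 → match
5 → match
6 → match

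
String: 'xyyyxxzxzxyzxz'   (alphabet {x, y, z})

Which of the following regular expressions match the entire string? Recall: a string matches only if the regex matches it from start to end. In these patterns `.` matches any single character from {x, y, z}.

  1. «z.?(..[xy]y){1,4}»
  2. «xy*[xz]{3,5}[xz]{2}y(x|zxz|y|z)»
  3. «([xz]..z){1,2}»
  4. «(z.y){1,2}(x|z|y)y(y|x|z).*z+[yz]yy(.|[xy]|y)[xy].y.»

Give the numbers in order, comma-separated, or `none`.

2

1 → no match — must start with 'z'
2 → match
3 → no match
4 → no match — must start with 'z'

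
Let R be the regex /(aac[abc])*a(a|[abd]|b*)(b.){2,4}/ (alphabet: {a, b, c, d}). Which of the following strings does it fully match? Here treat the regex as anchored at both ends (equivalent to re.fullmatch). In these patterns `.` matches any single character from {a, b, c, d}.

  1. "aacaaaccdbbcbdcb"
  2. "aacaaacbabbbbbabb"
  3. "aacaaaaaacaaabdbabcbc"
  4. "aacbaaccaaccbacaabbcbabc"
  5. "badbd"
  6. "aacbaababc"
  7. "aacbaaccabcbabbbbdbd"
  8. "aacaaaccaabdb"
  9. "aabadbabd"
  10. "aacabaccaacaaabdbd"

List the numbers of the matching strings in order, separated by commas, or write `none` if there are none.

2, 6

1 → no match
2 → match
3 → no match
4 → no match
5 → no match
6 → match
7 → no match
8 → no match
9 → no match
10 → no match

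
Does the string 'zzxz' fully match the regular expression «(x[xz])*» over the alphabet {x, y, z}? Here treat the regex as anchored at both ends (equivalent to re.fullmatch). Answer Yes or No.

No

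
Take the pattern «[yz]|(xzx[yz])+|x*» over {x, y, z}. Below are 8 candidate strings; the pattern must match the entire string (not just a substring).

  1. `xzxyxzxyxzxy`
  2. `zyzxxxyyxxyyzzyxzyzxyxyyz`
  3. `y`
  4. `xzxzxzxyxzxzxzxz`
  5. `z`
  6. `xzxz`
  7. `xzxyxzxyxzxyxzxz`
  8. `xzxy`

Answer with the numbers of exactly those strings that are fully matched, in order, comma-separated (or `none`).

1 → match
2 → no match
3 → match
4 → match
5 → match
6 → match
7 → match
8 → match

1, 3, 4, 5, 6, 7, 8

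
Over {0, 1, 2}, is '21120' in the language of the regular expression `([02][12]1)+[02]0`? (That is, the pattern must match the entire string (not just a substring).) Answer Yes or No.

Yes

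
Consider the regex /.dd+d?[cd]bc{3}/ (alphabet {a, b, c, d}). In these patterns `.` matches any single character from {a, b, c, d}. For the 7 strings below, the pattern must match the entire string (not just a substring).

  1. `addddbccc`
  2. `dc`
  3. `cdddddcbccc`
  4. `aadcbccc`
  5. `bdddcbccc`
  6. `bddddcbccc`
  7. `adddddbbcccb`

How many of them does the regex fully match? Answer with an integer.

1. `addddbccc` → match
2. `dc` → no match
3. `cdddddcbccc` → match
4. `aadcbccc` → no match
5. `bdddcbccc` → match
6. `bddddcbccc` → match
7. `adddddbbcccb` → no match — must end with `c`
Total matched: 4

4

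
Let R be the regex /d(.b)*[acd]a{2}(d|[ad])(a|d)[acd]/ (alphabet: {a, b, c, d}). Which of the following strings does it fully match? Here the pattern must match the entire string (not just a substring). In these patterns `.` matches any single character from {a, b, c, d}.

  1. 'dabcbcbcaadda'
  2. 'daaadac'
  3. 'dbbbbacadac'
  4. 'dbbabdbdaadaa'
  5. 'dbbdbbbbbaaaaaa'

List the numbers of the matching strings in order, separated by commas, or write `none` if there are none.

1 → match
2 → match
3 → no match
4 → match
5 → match

1, 2, 4, 5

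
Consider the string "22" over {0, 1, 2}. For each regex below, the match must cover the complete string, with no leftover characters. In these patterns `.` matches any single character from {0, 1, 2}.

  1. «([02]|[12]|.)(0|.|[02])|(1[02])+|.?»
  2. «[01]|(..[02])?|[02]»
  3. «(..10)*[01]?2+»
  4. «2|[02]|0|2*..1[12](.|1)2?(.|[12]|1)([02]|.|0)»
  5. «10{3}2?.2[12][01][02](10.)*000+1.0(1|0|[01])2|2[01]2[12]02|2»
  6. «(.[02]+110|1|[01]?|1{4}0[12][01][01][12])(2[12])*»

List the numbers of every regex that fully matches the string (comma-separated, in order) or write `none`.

1 → match
2 → no match
3 → match
4 → no match
5 → no match
6 → match

1, 3, 6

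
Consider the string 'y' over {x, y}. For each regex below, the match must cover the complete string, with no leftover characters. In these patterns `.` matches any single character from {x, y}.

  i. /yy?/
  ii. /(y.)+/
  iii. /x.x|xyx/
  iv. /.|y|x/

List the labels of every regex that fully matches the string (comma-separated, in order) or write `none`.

i → match
ii → no match
iii → no match
iv → match

i, iv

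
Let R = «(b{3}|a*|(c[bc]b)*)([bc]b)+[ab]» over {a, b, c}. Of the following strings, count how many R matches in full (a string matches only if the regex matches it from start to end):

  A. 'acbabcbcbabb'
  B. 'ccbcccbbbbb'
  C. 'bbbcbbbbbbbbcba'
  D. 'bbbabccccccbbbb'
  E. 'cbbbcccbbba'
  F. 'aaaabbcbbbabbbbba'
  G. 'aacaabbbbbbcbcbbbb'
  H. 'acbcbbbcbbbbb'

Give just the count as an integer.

A → no match
B → no match
C → no match
D → no match
E → no match
F → no match
G → no match
H → no match
Total matched: 0

0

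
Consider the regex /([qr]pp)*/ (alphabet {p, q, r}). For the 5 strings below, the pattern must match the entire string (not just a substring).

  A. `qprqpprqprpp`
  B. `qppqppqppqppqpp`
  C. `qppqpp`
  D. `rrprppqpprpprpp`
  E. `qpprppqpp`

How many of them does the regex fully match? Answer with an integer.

A → no match
B → match
C → match
D → no match
E → match
Total matched: 3

3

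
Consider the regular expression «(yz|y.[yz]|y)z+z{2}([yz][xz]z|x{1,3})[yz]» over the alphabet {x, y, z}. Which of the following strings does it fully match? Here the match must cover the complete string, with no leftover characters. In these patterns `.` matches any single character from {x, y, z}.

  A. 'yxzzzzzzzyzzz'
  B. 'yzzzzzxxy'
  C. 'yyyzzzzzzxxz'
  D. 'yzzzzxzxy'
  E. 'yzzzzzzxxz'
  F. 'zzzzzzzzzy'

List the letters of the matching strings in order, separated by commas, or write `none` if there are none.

A → match
B → match
C → match
D → no match
E → match
F → no match

A, B, C, E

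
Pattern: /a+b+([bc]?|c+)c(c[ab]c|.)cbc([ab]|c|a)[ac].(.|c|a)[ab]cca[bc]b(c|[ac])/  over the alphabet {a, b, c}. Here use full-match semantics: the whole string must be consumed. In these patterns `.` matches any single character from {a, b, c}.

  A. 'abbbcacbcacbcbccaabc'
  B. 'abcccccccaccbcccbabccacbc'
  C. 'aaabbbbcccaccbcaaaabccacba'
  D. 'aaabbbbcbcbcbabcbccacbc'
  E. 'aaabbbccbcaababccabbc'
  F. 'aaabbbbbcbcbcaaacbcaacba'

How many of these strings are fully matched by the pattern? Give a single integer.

A → no match
B → match
C → match
D → match
E → no match
F → no match
Total matched: 3

3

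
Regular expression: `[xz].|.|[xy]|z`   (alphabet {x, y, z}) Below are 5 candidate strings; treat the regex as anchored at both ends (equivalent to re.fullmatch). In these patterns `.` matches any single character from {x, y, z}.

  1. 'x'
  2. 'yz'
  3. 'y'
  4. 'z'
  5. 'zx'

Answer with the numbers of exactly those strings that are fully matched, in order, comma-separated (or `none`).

1, 3, 4, 5

1 → match
2 → no match
3 → match
4 → match
5 → match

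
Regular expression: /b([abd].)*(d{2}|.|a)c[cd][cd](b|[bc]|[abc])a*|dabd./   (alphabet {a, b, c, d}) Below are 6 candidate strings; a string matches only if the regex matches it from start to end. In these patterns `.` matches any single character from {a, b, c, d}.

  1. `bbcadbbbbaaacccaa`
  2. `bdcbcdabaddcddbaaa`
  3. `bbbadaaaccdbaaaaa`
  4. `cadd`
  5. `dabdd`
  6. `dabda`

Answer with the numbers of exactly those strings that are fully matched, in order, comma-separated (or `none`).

1, 2, 3, 5, 6

1 → match
2 → match
3 → match
4. `cadd` → no match
5. `dabdd` → match
6. `dabda` → match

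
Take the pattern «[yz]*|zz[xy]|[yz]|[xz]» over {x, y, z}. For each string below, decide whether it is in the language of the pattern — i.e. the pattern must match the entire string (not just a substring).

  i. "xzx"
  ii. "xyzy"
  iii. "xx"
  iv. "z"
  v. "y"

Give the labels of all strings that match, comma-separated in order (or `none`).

i. "xzx" → no match
ii. "xyzy" → no match
iii. "xx" → no match
iv. "z" → match
v. "y" → match

iv, v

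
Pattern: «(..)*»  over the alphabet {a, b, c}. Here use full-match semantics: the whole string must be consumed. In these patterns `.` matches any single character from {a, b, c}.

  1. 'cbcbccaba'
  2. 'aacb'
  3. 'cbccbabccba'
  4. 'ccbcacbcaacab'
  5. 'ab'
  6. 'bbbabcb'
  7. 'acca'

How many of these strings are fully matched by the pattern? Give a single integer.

3

1. 'cbcbccaba' → no match
2. 'aacb' → match
3. 'cbccbabccba' → no match
4 → no match
5. 'ab' → match
6. 'bbbabcb' → no match
7. 'acca' → match
Total matched: 3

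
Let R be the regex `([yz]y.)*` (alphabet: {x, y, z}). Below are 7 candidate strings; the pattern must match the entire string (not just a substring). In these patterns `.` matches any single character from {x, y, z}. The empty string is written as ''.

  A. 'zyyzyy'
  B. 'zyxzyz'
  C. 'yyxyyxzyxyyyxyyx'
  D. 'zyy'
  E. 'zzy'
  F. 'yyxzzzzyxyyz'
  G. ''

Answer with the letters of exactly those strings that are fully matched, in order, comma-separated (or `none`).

A → match
B → match
C → no match
D → match
E → no match
F → no match
G → match

A, B, D, G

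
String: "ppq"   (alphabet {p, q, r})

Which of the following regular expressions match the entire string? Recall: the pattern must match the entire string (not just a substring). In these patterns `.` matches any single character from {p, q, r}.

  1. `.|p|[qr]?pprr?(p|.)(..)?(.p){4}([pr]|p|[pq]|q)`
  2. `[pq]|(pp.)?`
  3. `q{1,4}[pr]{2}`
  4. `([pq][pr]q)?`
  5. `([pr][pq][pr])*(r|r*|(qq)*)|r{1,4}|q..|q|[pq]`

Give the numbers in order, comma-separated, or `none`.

1 → no match
2 → match
3 → no match — must start with "q"
4 → match
5 → no match

2, 4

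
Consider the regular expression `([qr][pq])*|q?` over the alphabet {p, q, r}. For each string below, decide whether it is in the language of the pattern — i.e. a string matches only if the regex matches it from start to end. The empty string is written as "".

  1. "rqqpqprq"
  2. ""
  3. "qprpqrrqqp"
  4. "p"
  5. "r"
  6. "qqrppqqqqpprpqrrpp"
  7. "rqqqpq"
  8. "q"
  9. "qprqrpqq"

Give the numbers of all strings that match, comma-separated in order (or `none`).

1 → match
2 → match
3 → no match
4 → no match
5 → no match
6 → no match
7 → no match
8 → match
9 → match

1, 2, 8, 9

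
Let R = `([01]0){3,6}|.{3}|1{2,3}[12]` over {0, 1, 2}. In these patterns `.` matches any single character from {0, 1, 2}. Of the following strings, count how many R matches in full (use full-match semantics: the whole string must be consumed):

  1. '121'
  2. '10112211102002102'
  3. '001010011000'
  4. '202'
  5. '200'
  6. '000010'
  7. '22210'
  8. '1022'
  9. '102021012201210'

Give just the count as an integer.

1 → match
2 → no match
3 → no match
4 → match
5 → match
6 → match
7 → no match
8 → no match
9 → no match
Total matched: 4

4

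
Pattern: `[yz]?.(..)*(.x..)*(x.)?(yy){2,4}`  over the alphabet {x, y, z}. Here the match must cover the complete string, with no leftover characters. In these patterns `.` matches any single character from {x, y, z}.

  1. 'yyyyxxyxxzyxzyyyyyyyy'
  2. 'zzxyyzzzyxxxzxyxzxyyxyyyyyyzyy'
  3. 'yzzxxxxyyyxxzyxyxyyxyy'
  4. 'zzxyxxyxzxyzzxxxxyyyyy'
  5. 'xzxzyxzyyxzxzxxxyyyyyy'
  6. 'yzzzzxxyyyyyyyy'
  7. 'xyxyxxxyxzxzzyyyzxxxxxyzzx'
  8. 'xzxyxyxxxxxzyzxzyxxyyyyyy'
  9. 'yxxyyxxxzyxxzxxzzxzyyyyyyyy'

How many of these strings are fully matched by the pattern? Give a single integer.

5

1 → match
2 → no match
3 → no match
4 → match
5 → no match
6 → match
7 → no match — must end with 'yy'
8 → match
9 → match
Total matched: 5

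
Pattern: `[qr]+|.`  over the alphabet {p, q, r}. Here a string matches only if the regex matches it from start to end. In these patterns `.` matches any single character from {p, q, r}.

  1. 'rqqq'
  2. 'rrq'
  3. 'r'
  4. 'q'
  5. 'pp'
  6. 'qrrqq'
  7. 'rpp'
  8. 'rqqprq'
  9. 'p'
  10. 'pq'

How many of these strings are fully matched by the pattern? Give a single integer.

1 → match
2 → match
3 → match
4 → match
5 → no match
6 → match
7 → no match
8 → no match
9 → match
10 → no match
Total matched: 6

6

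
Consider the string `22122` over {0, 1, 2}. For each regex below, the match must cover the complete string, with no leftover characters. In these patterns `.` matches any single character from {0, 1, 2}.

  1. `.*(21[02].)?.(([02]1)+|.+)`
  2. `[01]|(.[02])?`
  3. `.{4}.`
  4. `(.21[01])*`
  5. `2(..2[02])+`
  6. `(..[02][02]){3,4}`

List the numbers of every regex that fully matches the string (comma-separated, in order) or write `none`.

1, 3, 5

1 → match
2 → no match
3 → match
4 → no match
5 → match
6 → no match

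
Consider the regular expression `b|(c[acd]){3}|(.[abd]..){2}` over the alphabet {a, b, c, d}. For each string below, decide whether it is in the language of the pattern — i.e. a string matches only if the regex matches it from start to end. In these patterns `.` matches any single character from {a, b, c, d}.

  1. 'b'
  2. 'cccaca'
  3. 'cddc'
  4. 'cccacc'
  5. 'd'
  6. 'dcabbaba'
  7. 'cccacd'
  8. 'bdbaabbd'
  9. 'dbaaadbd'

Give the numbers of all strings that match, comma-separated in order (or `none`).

1, 2, 4, 7, 8, 9

1 → match
2 → match
3 → no match
4 → match
5 → no match
6 → no match
7 → match
8 → match
9 → match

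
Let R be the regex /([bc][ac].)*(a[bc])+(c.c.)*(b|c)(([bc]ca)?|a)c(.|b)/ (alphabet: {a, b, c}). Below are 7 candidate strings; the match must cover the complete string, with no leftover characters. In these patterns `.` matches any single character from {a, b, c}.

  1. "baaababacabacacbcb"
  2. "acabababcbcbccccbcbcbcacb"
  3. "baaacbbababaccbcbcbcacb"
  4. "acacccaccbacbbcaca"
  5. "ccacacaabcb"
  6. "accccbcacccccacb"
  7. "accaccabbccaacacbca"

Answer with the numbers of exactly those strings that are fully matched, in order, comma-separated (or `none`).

1, 6

1 → match
2 → no match
3 → no match
4 → no match
5 → no match
6 → match
7 → no match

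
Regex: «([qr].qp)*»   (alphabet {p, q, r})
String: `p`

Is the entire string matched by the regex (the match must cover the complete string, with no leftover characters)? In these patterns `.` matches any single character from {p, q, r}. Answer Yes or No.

No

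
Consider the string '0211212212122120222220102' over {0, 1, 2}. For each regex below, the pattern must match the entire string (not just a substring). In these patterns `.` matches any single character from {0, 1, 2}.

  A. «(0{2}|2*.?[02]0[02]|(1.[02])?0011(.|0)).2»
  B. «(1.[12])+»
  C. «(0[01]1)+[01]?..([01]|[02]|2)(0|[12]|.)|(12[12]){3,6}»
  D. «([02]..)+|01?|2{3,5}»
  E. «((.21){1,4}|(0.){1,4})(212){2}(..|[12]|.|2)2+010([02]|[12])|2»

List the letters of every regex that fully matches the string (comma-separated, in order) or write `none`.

E

A → no match
B → no match — must start with '1'
C → no match
D → no match
E → match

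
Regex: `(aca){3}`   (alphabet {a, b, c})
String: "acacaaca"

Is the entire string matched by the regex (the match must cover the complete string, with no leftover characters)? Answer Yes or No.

No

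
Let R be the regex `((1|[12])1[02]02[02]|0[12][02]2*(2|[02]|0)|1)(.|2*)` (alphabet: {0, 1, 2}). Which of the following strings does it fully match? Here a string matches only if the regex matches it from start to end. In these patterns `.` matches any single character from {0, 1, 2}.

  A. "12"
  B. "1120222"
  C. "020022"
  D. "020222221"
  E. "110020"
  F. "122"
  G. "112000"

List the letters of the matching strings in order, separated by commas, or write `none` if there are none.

A, B, C, D, E, F

A → match
B → match
C → match
D → match
E → match
F → match
G → no match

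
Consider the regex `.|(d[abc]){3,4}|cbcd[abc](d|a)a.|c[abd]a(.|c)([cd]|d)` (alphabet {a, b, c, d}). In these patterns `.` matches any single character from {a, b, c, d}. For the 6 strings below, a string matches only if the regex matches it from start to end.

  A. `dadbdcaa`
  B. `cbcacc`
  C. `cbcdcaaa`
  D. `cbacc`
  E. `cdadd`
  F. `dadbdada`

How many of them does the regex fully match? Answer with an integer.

A → no match
B → no match
C → match
D → match
E → match
F → match
Total matched: 4

4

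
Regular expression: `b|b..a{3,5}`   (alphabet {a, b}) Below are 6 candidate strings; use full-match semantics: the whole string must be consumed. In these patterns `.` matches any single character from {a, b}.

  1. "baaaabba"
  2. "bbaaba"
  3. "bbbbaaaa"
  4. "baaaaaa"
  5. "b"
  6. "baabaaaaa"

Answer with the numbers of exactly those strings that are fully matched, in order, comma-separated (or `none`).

4, 5

1 → no match
2 → no match
3 → no match
4 → match
5 → match
6 → no match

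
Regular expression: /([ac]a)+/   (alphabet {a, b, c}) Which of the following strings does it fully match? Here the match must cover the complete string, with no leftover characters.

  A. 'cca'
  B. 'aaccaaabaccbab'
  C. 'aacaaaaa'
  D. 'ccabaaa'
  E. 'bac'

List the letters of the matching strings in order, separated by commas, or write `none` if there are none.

C

A → no match
B → no match — must end with 'a'
C → match
D → no match
E → no match — must end with 'a'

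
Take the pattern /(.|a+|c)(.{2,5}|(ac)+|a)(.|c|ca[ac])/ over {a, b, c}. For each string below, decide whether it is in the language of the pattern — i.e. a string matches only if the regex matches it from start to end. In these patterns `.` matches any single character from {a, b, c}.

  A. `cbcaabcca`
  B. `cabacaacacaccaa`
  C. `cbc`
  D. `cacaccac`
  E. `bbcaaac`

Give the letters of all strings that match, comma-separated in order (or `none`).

A → no match
B → no match
C → no match
D → match
E → match

D, E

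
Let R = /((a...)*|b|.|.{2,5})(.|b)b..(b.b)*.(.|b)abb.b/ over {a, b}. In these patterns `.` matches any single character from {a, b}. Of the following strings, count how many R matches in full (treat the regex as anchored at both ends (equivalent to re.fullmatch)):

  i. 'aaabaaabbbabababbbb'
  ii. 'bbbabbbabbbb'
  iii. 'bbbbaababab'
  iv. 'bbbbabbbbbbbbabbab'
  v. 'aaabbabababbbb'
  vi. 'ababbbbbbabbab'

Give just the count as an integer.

i → match
ii. 'bbbabbbabbbb' → match
iii. 'bbbbaababab' → no match
iv → match
v → match
vi → match
Total matched: 5

5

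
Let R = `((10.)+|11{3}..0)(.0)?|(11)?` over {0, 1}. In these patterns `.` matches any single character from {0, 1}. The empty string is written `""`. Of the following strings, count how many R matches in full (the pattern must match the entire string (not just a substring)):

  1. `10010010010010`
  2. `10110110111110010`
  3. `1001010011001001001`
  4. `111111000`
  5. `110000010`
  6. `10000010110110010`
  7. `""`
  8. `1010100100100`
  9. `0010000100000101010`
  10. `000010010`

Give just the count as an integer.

3

1 → match
2 → no match
3 → no match
4 → match
5 → no match
6 → no match
7 → match
8 → no match
9 → no match
10 → no match
Total matched: 3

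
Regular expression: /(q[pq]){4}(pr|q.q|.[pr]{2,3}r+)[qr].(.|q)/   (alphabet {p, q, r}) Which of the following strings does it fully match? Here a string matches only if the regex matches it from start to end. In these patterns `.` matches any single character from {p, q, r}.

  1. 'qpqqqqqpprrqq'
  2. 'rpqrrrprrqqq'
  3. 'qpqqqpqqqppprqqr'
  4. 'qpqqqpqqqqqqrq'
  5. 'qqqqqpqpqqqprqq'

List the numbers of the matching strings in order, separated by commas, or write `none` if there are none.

1, 3, 4

1 → match
2 → no match — must start with 'q'
3 → match
4 → match
5 → no match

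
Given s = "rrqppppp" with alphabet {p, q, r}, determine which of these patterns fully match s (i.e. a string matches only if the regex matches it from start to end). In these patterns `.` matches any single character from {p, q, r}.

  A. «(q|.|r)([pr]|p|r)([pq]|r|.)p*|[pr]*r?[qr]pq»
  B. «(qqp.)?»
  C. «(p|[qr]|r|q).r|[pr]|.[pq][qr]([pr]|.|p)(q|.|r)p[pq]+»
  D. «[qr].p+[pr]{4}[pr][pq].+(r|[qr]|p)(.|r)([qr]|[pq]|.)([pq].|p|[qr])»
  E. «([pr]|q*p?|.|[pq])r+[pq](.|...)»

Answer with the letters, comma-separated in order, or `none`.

A → match
B → no match
C → no match
D → no match
E → no match

A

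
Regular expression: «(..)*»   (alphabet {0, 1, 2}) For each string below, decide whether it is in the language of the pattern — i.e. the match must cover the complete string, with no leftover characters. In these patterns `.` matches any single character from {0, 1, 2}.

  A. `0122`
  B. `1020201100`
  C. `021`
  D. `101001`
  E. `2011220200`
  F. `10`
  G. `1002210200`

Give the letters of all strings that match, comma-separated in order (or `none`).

A. `0122` → match
B. `1020201100` → match
C. `021` → no match
D. `101001` → match
E. `2011220200` → match
F. `10` → match
G. `1002210200` → match

A, B, D, E, F, G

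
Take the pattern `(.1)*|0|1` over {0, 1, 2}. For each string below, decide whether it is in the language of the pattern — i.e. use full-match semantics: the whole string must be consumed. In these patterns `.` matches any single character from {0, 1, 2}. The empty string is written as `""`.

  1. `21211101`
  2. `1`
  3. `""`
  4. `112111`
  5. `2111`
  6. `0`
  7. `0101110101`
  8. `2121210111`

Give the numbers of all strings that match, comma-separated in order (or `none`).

1, 2, 3, 4, 5, 6, 7, 8

1 → match
2 → match
3 → match
4 → match
5 → match
6 → match
7 → match
8 → match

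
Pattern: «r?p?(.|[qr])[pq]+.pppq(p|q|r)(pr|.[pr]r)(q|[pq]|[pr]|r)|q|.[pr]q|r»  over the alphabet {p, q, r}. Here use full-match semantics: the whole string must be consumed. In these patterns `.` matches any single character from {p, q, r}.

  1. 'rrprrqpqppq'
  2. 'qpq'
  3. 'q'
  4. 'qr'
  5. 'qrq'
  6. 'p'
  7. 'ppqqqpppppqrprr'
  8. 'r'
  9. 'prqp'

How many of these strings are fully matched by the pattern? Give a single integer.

5

1 → no match
2 → match
3 → match
4 → no match
5 → match
6 → no match
7 → match
8 → match
9 → no match
Total matched: 5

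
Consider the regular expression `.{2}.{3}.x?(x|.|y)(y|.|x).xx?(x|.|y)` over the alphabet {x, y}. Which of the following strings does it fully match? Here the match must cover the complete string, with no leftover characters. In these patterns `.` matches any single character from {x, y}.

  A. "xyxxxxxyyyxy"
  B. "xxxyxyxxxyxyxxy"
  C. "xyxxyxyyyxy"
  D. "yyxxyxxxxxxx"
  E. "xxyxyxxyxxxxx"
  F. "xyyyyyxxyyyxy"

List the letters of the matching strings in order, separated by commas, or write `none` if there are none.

A, C, D, E

A → match
B → no match
C → match
D → match
E → match
F → no match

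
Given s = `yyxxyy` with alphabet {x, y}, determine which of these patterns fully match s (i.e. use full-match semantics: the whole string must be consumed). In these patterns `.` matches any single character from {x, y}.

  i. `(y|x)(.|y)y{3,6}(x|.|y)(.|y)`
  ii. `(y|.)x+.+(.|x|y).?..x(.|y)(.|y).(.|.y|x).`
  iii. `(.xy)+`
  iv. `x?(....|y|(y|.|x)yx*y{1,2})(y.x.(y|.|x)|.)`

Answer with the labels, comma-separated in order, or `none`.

iv

i → no match
ii → no match
iii → no match — must end with `xy`
iv → match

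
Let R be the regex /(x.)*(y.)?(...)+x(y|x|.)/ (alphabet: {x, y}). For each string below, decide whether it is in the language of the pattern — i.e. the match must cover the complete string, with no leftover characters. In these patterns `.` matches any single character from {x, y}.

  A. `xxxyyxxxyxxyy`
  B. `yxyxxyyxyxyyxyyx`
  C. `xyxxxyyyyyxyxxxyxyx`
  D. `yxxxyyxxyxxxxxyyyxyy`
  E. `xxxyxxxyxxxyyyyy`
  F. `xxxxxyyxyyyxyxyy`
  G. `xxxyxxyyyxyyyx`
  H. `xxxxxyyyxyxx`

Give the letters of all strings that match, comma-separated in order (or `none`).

A → no match
B → no match
C → no match
D → no match
E → no match
F → no match
G → no match
H → match

H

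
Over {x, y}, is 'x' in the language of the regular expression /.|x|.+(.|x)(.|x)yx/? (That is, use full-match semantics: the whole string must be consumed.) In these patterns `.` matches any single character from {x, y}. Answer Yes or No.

Yes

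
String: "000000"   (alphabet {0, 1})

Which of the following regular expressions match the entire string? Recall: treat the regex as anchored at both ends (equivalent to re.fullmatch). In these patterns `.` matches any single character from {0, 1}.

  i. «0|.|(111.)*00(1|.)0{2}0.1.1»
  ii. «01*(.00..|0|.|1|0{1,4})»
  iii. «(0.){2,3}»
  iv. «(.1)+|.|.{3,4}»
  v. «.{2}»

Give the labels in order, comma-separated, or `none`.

ii, iii

i → no match
ii → match
iii → match
iv → no match
v → no match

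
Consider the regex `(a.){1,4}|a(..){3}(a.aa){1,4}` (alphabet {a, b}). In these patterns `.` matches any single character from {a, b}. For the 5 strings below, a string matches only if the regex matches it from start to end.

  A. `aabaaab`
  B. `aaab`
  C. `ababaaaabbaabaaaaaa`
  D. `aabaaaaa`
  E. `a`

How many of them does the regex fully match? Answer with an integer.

1

A. `aabaaab` → no match
B. `aaab` → match
C → no match
D. `aabaaaaa` → no match
E. `a` → no match
Total matched: 1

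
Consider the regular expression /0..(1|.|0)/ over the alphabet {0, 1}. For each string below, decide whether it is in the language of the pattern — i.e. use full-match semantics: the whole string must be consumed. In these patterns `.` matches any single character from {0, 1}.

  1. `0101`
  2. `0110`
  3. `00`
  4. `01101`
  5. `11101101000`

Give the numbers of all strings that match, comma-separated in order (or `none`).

1, 2

1. `0101` → match
2. `0110` → match
3. `00` → no match
4. `01101` → no match
5. `11101101000` → no match — must start with `0`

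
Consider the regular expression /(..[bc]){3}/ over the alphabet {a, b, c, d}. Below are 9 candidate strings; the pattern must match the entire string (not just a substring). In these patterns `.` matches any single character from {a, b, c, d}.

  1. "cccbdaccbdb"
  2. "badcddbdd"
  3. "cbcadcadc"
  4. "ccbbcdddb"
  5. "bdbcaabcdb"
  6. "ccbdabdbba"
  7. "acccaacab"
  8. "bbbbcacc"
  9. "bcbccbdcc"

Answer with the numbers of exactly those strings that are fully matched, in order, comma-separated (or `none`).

1. "cccbdaccbdb" → no match
2. "badcddbdd" → no match
3. "cbcadcadc" → match
4. "ccbbcdddb" → no match
5. "bdbcaabcdb" → no match
6. "ccbdabdbba" → no match
7. "acccaacab" → no match
8. "bbbbcacc" → no match
9. "bcbccbdcc" → match

3, 9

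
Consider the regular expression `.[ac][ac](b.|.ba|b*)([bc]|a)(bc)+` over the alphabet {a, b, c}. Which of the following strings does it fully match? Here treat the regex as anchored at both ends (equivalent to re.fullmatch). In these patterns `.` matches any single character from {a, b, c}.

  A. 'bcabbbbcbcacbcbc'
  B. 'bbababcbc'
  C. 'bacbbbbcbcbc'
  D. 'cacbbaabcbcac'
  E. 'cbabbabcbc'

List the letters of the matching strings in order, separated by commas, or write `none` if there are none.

A → no match
B → no match
C → match
D → no match — must end with 'bc'
E → no match

C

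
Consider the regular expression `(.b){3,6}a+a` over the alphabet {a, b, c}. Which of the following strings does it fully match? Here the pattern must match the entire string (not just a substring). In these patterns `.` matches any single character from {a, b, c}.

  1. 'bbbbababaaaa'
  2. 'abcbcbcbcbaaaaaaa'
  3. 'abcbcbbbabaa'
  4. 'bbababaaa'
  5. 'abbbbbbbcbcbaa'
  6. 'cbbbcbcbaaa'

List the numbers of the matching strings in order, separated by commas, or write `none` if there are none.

1. 'bbbbababaaaa' → match
2 → match
3. 'abcbcbbbabaa' → match
4. 'bbababaaa' → match
5 → match
6. 'cbbbcbcbaaa' → match

1, 2, 3, 4, 5, 6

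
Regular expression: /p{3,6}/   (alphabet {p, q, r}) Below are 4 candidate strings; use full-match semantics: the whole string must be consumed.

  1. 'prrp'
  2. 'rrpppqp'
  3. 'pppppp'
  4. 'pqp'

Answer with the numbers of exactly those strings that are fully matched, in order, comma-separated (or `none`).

3

1 → no match
2 → no match — must start with 'p'
3 → match
4 → no match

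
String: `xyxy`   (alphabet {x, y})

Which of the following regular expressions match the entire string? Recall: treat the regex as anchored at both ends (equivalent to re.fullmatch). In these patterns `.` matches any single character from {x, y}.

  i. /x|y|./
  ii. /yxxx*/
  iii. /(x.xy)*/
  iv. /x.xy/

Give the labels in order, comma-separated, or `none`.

i → no match
ii → no match — must start with `yxx`
iii → match
iv → match

iii, iv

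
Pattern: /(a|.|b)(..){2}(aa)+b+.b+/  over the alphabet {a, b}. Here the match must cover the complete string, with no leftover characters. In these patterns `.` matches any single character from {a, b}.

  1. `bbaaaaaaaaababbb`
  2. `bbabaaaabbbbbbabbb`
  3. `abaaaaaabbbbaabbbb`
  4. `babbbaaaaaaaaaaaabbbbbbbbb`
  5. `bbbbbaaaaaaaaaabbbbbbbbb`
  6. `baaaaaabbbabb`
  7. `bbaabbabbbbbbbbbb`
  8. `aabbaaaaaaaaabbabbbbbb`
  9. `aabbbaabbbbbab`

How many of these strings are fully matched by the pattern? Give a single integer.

6

1 → match
2 → no match
3 → no match
4 → match
5 → match
6 → match
7 → no match
8 → match
9 → match
Total matched: 6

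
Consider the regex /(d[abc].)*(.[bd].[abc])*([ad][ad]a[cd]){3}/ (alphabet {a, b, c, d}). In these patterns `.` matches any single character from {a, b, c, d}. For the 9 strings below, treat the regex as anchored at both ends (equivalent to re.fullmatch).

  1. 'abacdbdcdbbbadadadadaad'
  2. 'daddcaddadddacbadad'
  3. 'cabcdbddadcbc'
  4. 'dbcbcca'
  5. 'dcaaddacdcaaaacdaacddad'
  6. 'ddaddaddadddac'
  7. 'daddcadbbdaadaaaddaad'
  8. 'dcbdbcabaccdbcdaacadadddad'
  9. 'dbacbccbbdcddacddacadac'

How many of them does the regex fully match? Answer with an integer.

4

1 → no match
2 → no match
3 → no match
4 → no match
5 → match
6 → no match
7 → match
8 → match
9 → match
Total matched: 4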